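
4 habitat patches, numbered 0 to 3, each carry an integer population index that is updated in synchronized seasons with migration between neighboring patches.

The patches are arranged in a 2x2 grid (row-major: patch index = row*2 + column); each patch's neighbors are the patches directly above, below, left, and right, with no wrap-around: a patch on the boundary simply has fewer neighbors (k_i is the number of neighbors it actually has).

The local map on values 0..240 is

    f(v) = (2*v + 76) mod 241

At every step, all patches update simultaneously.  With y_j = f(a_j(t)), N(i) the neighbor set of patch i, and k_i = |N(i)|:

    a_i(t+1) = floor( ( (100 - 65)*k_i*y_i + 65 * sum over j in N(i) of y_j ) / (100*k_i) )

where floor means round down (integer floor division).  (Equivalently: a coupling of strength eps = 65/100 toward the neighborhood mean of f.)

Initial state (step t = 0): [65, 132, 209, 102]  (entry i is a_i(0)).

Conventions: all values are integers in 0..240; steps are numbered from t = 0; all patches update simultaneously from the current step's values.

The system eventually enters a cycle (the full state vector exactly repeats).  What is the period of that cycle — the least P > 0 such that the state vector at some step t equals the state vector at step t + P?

Answer: 24
Key observation: The state at step 25, [106, 106, 106, 106], reappears at step 49 — and no state repeats earlier — so the cycle the system enters has period 24.

Derivation:
t=0: [65, 132, 209, 102]
t=1: [108, 114, 83, 49]
t=2: [38, 95, 73, 81]
t=3: [133, 135, 204, 163]
t=4: [70, 121, 85, 91]
t=5: [102, 102, 77, 32]
t=6: [101, 71, 138, 136]
t=7: [119, 123, 85, 144]
t=8: [53, 92, 65, 71]
t=9: [136, 136, 202, 149]
t=10: [149, 115, 161, 159]
t=11: [118, 115, 147, 125]
t=12: [87, 73, 95, 92]
t=13: [83, 86, 17, 86]
t=14: [38, 5, 41, 40]
t=15: [132, 130, 155, 133]
t=16: [112, 98, 115, 113]
t=17: [51, 49, 61, 52]
t=18: [183, 177, 185, 183]
t=19: [198, 196, 202, 198]
t=20: [232, 229, 233, 232]
t=21: [56, 55, 58, 56]
t=22: [188, 187, 189, 188]
t=23: [211, 210, 211, 211]
t=24: [15, 15, 16, 15]
t=25: [106, 106, 106, 106]
t=26: [47, 47, 47, 47]
t=27: [170, 170, 170, 170]
t=28: [175, 175, 175, 175]
t=29: [185, 185, 185, 185]
t=30: [205, 205, 205, 205]
t=31: [4, 4, 4, 4]
t=32: [84, 84, 84, 84]
t=33: [3, 3, 3, 3]
t=34: [82, 82, 82, 82]
t=35: [240, 240, 240, 240]
t=36: [74, 74, 74, 74]
t=37: [224, 224, 224, 224]
t=38: [42, 42, 42, 42]
t=39: [160, 160, 160, 160]
t=40: [155, 155, 155, 155]
t=41: [145, 145, 145, 145]
t=42: [125, 125, 125, 125]
t=43: [85, 85, 85, 85]
t=44: [5, 5, 5, 5]
t=45: [86, 86, 86, 86]
t=46: [7, 7, 7, 7]
t=47: [90, 90, 90, 90]
t=48: [15, 15, 15, 15]
t=49: [106, 106, 106, 106]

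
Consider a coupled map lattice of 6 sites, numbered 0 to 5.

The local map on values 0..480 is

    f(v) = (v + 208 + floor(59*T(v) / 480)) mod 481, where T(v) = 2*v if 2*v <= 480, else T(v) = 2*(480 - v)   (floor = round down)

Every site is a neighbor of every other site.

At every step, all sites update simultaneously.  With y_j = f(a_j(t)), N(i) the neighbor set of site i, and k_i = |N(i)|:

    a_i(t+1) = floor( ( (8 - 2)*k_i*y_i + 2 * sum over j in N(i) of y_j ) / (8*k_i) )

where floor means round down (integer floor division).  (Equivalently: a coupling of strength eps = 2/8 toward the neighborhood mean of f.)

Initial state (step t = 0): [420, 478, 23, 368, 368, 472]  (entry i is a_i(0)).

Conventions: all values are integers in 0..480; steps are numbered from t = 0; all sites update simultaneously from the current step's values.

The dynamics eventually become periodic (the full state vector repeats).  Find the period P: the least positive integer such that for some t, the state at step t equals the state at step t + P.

Simulating step by step:
t=0: [420, 478, 23, 368, 368, 472]
t=1: [165, 195, 217, 137, 137, 192]
t=2: [416, 442, 461, 391, 391, 440]
t=3: [159, 173, 183, 146, 146, 172]
t=4: [407, 419, 427, 395, 395, 418]
t=5: [151, 158, 163, 145, 145, 158]
t=6: [396, 402, 407, 391, 391, 402]
t=7: [143, 147, 149, 140, 140, 147]
t=8: [386, 389, 391, 383, 383, 389]
t=9: [136, 137, 138, 133, 133, 137]
t=10: [376, 377, 378, 374, 374, 377]
t=11: [128, 128, 129, 127, 127, 128]
t=12: [366, 366, 367, 366, 366, 366]
t=13: [121, 121, 121, 121, 121, 121]
t=14: [358, 358, 358, 358, 358, 358]
t=15: [114, 114, 114, 114, 114, 114]
t=16: [350, 350, 350, 350, 350, 350]
t=17: [108, 108, 108, 108, 108, 108]
t=18: [342, 342, 342, 342, 342, 342]
t=19: [102, 102, 102, 102, 102, 102]
t=20: [335, 335, 335, 335, 335, 335]
t=21: [97, 97, 97, 97, 97, 97]
t=22: [328, 328, 328, 328, 328, 328]
t=23: [92, 92, 92, 92, 92, 92]
t=24: [322, 322, 322, 322, 322, 322]
t=25: [87, 87, 87, 87, 87, 87]
t=26: [316, 316, 316, 316, 316, 316]
t=27: [83, 83, 83, 83, 83, 83]
t=28: [311, 311, 311, 311, 311, 311]
t=29: [79, 79, 79, 79, 79, 79]
t=30: [306, 306, 306, 306, 306, 306]
t=31: [75, 75, 75, 75, 75, 75]
t=32: [301, 301, 301, 301, 301, 301]
t=33: [72, 72, 72, 72, 72, 72]
t=34: [297, 297, 297, 297, 297, 297]
t=35: [68, 68, 68, 68, 68, 68]
t=36: [292, 292, 292, 292, 292, 292]
t=37: [65, 65, 65, 65, 65, 65]
t=38: [288, 288, 288, 288, 288, 288]
t=39: [62, 62, 62, 62, 62, 62]
t=40: [285, 285, 285, 285, 285, 285]
t=41: [59, 59, 59, 59, 59, 59]
t=42: [281, 281, 281, 281, 281, 281]
t=43: [56, 56, 56, 56, 56, 56]
t=44: [277, 277, 277, 277, 277, 277]
t=45: [53, 53, 53, 53, 53, 53]
t=46: [274, 274, 274, 274, 274, 274]
t=47: [51, 51, 51, 51, 51, 51]
t=48: [271, 271, 271, 271, 271, 271]
t=49: [49, 49, 49, 49, 49, 49]
t=50: [269, 269, 269, 269, 269, 269]
t=51: [47, 47, 47, 47, 47, 47]
t=52: [266, 266, 266, 266, 266, 266]
t=53: [45, 45, 45, 45, 45, 45]
t=54: [264, 264, 264, 264, 264, 264]
t=55: [44, 44, 44, 44, 44, 44]
t=56: [262, 262, 262, 262, 262, 262]
t=57: [42, 42, 42, 42, 42, 42]
t=58: [260, 260, 260, 260, 260, 260]
t=59: [41, 41, 41, 41, 41, 41]
t=60: [259, 259, 259, 259, 259, 259]
t=61: [40, 40, 40, 40, 40, 40]
t=62: [257, 257, 257, 257, 257, 257]
t=63: [38, 38, 38, 38, 38, 38]
t=64: [255, 255, 255, 255, 255, 255]
t=65: [37, 37, 37, 37, 37, 37]
t=66: [254, 254, 254, 254, 254, 254]
t=67: [36, 36, 36, 36, 36, 36]
t=68: [252, 252, 252, 252, 252, 252]
t=69: [35, 35, 35, 35, 35, 35]
t=70: [251, 251, 251, 251, 251, 251]
t=71: [34, 34, 34, 34, 34, 34]
t=72: [250, 250, 250, 250, 250, 250]
t=73: [33, 33, 33, 33, 33, 33]
t=74: [249, 249, 249, 249, 249, 249]
t=75: [32, 32, 32, 32, 32, 32]
t=76: [247, 247, 247, 247, 247, 247]
t=77: [31, 31, 31, 31, 31, 31]
t=78: [246, 246, 246, 246, 246, 246]
t=79: [30, 30, 30, 30, 30, 30]
t=80: [245, 245, 245, 245, 245, 245]
t=81: [29, 29, 29, 29, 29, 29]
t=82: [244, 244, 244, 244, 244, 244]
t=83: [29, 29, 29, 29, 29, 29]

Answer: 2
Key observation: The state at step 81, [29, 29, 29, 29, 29, 29], reappears at step 83 — and no state repeats earlier — so the cycle the system enters has period 2.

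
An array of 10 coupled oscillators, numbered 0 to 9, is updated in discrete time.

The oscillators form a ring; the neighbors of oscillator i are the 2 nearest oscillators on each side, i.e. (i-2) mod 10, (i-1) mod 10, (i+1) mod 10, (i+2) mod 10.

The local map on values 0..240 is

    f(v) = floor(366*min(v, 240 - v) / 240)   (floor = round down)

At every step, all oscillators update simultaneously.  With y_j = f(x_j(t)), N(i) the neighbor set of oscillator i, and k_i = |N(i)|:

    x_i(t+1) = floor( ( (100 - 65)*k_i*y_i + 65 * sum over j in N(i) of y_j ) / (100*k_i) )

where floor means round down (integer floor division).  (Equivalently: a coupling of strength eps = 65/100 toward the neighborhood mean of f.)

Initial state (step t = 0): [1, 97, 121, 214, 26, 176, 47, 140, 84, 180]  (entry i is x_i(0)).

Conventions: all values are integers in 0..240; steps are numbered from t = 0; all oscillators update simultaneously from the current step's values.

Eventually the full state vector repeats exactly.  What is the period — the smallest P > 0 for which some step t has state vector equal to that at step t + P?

Simulating step by step:
t=0: [1, 97, 121, 214, 26, 176, 47, 140, 84, 180]
t=1: [89, 102, 100, 89, 76, 82, 92, 116, 95, 101]
t=2: [145, 147, 140, 136, 129, 135, 140, 153, 148, 153]
t=3: [142, 144, 152, 156, 160, 155, 150, 141, 140, 136]
t=4: [148, 143, 135, 131, 128, 132, 137, 146, 149, 152]
t=5: [143, 148, 157, 162, 164, 160, 154, 146, 141, 139]
t=6: [144, 137, 128, 123, 121, 125, 131, 140, 145, 148]
t=7: [150, 157, 167, 173, 175, 171, 164, 154, 148, 146]
t=8: [132, 124, 114, 107, 105, 109, 117, 127, 134, 136]
t=9: [165, 168, 168, 166, 166, 167, 169, 167, 165, 164]
t=10: [112, 111, 110, 110, 110, 110, 110, 111, 112, 113]
t=11: [169, 169, 167, 167, 167, 167, 167, 169, 169, 170]
t=12: [108, 108, 110, 110, 111, 110, 110, 108, 108, 107]
t=13: [164, 164, 166, 166, 167, 166, 166, 164, 164, 163]
t=14: [114, 114, 112, 112, 111, 112, 112, 114, 114, 115]
t=15: [172, 172, 170, 170, 169, 170, 170, 172, 172, 173]
t=16: [103, 103, 105, 105, 106, 105, 105, 103, 103, 102]
t=17: [157, 157, 159, 159, 160, 159, 159, 157, 157, 156]
t=18: [125, 125, 123, 123, 122, 123, 123, 125, 125, 126]
t=19: [175, 175, 177, 177, 178, 177, 177, 175, 175, 174]
t=20: [98, 98, 96, 96, 95, 96, 96, 98, 98, 99]
t=21: [148, 148, 146, 146, 145, 146, 146, 148, 148, 149]
t=22: [140, 140, 142, 142, 143, 142, 142, 140, 140, 139]
t=23: [151, 151, 149, 149, 148, 149, 149, 151, 151, 152]
t=24: [135, 135, 137, 137, 138, 137, 137, 135, 135, 134]
t=25: [159, 159, 157, 157, 156, 157, 157, 159, 159, 160]
t=26: [123, 123, 125, 125, 126, 125, 125, 123, 123, 122]
t=27: [177, 177, 175, 175, 174, 175, 175, 177, 177, 178]
t=28: [96, 96, 98, 98, 99, 98, 98, 96, 96, 95]
t=29: [146, 146, 148, 148, 149, 148, 148, 146, 146, 145]
t=30: [142, 142, 140, 140, 139, 140, 140, 142, 142, 143]
t=31: [149, 149, 151, 151, 152, 151, 151, 149, 149, 148]
t=32: [137, 137, 135, 135, 134, 135, 135, 137, 137, 138]
t=33: [157, 157, 159, 159, 160, 159, 159, 157, 157, 156]

Answer: 16
Key observation: The state at step 17, [157, 157, 159, 159, 160, 159, 159, 157, 157, 156], reappears at step 33 — and no state repeats earlier — so the cycle the system enters has period 16.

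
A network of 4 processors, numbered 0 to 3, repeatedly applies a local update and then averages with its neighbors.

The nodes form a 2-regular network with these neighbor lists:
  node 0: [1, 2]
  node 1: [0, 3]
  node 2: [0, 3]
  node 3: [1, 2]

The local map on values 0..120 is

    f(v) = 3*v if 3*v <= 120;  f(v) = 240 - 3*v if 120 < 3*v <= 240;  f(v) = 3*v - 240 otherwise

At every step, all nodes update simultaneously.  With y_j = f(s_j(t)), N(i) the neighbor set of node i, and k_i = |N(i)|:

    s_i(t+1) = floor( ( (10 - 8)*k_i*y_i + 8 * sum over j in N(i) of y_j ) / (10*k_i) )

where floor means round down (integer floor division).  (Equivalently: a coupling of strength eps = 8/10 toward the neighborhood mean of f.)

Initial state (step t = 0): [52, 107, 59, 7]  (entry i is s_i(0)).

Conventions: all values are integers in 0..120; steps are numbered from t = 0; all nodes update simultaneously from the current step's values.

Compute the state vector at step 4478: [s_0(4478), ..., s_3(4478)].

Simulating step by step:
t=0: [52, 107, 59, 7]
t=1: [74, 58, 54, 61]
t=2: [61, 43, 45, 69]
t=3: [97, 58, 57, 93]
t=4: [64, 49, 49, 61]
t=5: [84, 60, 60, 85]
t=6: [50, 22, 22, 51]
t=7: [70, 84, 84, 70]
t=8: [15, 26, 26, 15]
t=9: [71, 51, 51, 71]
t=10: [75, 39, 39, 75]
t=11: [96, 35, 35, 96]
t=12: [93, 59, 59, 93]
t=13: [58, 43, 43, 58]
t=14: [102, 75, 75, 102]
t=15: [25, 55, 55, 25]
t=16: [75, 75, 75, 75]
t=17: [15, 15, 15, 15]
t=18: [45, 45, 45, 45]
t=19: [105, 105, 105, 105]
t=20: [75, 75, 75, 75]

Answer: [45, 45, 45, 45]
Key observation: The state at step 16, [75, 75, 75, 75], reappears at step 20: the system is in a cycle of period 4 from step 16 on.  Therefore the state at step 4478 equals the state at step 16 + ((4478 - 16) mod 4) = 18, which is [45, 45, 45, 45].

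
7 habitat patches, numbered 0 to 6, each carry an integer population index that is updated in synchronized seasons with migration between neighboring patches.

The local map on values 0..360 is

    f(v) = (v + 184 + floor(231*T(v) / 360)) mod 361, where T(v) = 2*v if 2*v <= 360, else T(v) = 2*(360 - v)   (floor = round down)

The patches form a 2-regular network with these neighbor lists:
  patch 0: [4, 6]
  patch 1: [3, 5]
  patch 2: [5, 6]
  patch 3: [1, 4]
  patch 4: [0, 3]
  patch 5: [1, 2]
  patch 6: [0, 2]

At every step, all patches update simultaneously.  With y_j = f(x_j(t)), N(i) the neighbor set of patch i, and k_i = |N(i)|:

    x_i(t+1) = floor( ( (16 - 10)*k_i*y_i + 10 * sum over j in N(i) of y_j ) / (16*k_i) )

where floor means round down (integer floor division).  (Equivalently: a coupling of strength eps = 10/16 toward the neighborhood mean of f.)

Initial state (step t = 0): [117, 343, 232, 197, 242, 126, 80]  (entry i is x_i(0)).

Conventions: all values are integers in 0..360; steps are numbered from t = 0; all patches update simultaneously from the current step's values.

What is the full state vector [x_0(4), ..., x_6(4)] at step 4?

Answer: [219, 224, 222, 220, 222, 226, 220]

Derivation:
t=0: [117, 343, 232, 197, 242, 126, 80]
t=1: [102, 176, 118, 211, 180, 168, 98]
t=2: [108, 218, 113, 227, 175, 176, 63]
t=3: [197, 222, 202, 221, 173, 179, 169]
t=4: [219, 224, 222, 220, 222, 226, 220]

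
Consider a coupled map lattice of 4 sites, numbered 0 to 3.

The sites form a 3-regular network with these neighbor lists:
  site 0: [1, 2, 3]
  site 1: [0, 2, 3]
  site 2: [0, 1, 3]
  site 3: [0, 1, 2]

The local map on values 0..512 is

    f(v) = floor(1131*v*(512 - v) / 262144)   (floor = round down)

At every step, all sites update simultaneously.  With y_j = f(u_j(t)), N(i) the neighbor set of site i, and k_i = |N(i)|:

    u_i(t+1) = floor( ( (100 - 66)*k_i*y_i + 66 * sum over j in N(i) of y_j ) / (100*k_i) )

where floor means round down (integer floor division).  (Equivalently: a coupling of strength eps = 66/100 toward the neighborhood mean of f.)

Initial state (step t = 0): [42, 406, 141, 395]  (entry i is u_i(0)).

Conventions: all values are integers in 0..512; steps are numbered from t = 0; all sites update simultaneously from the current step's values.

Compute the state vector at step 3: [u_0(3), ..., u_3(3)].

Answer: [282, 282, 282, 282]

Derivation:
t=0: [42, 406, 141, 395]
t=1: [162, 174, 179, 176]
t=2: [251, 252, 252, 252]
t=3: [282, 282, 282, 282]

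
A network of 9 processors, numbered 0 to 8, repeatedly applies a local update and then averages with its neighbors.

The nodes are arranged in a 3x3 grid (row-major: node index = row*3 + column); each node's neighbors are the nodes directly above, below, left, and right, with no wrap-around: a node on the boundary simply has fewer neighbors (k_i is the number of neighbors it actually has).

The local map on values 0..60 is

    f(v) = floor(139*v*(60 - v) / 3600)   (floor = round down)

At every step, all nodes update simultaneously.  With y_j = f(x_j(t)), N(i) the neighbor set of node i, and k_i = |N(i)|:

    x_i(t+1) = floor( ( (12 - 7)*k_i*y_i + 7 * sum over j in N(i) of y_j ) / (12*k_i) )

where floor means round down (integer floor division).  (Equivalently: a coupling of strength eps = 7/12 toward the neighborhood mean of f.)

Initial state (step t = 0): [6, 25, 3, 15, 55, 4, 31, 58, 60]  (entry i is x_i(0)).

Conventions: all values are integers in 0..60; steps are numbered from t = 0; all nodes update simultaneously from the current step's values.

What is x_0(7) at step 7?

Simulating step by step:
t=0: [6, 25, 3, 15, 55, 4, 31, 58, 60]
t=1: [22, 19, 14, 21, 14, 6, 22, 10, 3]
t=2: [31, 28, 22, 30, 23, 15, 27, 19, 11]
t=3: [34, 33, 30, 33, 31, 27, 32, 29, 24]
t=4: [34, 34, 34, 34, 34, 33, 34, 33, 33]
t=5: [34, 34, 34, 34, 34, 34, 34, 34, 34]
t=6: [34, 34, 34, 34, 34, 34, 34, 34, 34]
t=7: [34, 34, 34, 34, 34, 34, 34, 34, 34]

Answer: x_0(7) = 34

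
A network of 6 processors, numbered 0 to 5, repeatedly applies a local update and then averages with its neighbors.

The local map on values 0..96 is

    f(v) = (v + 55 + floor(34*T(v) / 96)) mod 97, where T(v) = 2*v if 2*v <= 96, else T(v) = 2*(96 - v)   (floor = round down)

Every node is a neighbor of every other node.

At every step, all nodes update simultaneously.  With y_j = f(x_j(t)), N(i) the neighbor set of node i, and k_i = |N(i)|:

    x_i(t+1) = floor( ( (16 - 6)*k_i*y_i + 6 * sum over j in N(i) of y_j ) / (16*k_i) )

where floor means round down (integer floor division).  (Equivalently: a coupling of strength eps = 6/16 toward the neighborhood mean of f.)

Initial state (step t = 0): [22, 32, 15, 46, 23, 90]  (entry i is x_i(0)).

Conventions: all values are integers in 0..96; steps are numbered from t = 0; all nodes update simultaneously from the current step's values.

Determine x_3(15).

Answer: x_3(15) = 42

Derivation:
t=0: [22, 32, 15, 46, 23, 90]
t=1: [78, 34, 71, 47, 79, 56]
t=2: [44, 26, 43, 38, 44, 41]
t=3: [29, 12, 28, 23, 29, 26]
t=4: [18, 55, 17, 65, 18, 15]
t=5: [78, 54, 77, 55, 78, 75]
t=6: [46, 43, 46, 43, 46, 46]
t=7: [35, 32, 35, 32, 35, 35]
t=8: [16, 13, 16, 13, 16, 16]
t=9: [81, 78, 81, 78, 81, 81]
t=10: [48, 48, 48, 48, 48, 48]
t=11: [40, 40, 40, 40, 40, 40]
t=12: [26, 26, 26, 26, 26, 26]
t=13: [2, 2, 2, 2, 2, 2]
t=14: [58, 58, 58, 58, 58, 58]
t=15: [42, 42, 42, 42, 42, 42]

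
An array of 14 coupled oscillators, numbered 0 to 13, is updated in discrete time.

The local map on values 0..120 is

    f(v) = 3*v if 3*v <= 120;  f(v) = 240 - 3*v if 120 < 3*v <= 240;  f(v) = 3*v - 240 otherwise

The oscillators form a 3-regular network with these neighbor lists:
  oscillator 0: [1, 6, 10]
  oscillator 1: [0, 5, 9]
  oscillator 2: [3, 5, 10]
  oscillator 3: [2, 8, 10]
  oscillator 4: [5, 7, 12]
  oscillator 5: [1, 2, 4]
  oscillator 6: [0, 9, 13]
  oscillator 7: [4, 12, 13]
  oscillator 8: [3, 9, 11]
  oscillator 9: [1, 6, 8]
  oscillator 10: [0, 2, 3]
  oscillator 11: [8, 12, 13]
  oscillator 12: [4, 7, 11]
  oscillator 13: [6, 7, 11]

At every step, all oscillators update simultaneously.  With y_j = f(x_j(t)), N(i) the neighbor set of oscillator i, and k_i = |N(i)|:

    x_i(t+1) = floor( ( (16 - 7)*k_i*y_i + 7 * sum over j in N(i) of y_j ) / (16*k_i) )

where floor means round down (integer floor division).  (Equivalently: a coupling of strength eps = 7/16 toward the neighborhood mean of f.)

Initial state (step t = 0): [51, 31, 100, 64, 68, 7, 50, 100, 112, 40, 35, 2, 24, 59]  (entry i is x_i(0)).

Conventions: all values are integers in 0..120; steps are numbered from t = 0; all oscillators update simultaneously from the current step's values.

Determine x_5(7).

Answer: x_5(7) = 54

Derivation:
t=0: [51, 31, 100, 64, 68, 7, 50, 100, 112, 40, 35, 2, 24, 59]
t=1: [90, 85, 59, 65, 42, 39, 90, 58, 79, 108, 87, 37, 55, 58]
t=2: [26, 42, 62, 38, 101, 93, 43, 74, 36, 54, 31, 83, 84, 67]
t=3: [90, 92, 66, 101, 45, 55, 90, 26, 90, 92, 88, 28, 19, 42]
t=4: [30, 40, 47, 49, 89, 68, 43, 84, 43, 34, 33, 76, 71, 92]
t=5: [98, 100, 88, 97, 26, 56, 95, 19, 92, 107, 96, 32, 22, 39]
t=6: [52, 63, 38, 44, 72, 64, 62, 70, 53, 66, 45, 85, 70, 94]
t=7: [77, 54, 102, 104, 29, 54, 54, 30, 69, 50, 103, 30, 26, 38]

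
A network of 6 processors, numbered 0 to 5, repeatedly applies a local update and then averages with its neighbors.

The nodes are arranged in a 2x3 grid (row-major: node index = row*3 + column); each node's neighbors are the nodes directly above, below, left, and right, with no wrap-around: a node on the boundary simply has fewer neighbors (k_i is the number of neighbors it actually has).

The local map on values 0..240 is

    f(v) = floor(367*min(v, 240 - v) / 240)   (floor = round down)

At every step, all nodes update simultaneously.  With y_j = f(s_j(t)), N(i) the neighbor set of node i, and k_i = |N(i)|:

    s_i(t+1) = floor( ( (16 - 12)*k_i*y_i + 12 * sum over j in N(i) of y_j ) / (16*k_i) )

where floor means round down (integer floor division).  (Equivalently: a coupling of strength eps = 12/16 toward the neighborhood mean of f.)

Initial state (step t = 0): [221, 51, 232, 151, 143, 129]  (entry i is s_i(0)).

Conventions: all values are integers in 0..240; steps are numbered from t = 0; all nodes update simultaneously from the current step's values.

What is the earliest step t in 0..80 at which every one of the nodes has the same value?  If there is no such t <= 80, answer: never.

Simulating step by step:
t=0: [221, 51, 232, 151, 143, 129]  (not all equal)
t=1: [87, 66, 95, 100, 132, 102]  (not all equal)
t=2: [127, 135, 131, 149, 143, 155]  (not all equal)
t=3: [155, 161, 149, 154, 144, 150]  (not all equal)
t=4: [126, 133, 131, 135, 133, 141]  (not all equal)
t=5: [164, 166, 159, 166, 159, 161]  (not all equal)
t=6: [113, 118, 118, 117, 117, 122]  (not all equal)
t=7: [177, 177, 180, 175, 179, 179]  (not all equal)
t=8: [97, 94, 93, 95, 95, 92]  (not all equal)
t=9: [145, 144, 141, 146, 143, 142]  (not all equal)
t=10: [144, 147, 148, 145, 146, 149]  (not all equal)
t=11: [144, 142, 140, 144, 142, 140]  (not all equal)
t=12: [147, 149, 150, 147, 149, 150]  (not all equal)
t=13: [140, 139, 137, 140, 139, 137]  (not all equal)
t=14: [152, 154, 155, 152, 154, 155]  (not all equal)
t=15: [132, 131, 129, 132, 131, 129]  (not all equal)
t=16: [165, 166, 167, 165, 166, 167]  (not all equal)
t=17: [113, 112, 111, 113, 112, 111]  (not all equal)
t=18: [171, 170, 169, 171, 170, 169]  (not all equal)
t=19: [105, 106, 107, 105, 106, 107]  (not all equal)
t=20: [160, 161, 162, 160, 161, 162]  (not all equal)
t=21: [121, 120, 119, 121, 120, 119]  (not all equal)
t=22: [181, 182, 181, 181, 182, 181]  (not all equal)
t=23: [89, 89, 89, 89, 89, 89]  (all equal)

Answer: 23
Key observation: Synchronization is absorbing here: once all nodes are equal they stay equal, and step 23 is the first all-equal step.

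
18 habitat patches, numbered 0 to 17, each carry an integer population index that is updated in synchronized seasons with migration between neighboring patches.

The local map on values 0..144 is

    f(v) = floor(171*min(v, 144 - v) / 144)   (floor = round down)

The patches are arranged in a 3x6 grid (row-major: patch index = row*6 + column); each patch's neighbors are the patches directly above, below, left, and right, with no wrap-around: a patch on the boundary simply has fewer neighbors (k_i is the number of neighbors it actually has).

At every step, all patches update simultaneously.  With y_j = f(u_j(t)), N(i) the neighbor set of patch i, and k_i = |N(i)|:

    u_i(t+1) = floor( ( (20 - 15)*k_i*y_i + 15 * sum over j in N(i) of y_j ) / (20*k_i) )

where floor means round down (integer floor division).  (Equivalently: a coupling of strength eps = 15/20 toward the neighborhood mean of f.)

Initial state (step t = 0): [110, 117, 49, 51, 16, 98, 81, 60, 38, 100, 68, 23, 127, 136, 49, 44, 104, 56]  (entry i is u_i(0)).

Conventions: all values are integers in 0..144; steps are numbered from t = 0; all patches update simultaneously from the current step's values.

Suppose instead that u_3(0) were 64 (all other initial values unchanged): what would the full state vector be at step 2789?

Answer: [71, 71, 71, 71, 71, 71, 71, 71, 71, 71, 71, 70, 71, 71, 71, 71, 70, 70]
Key observation: The state at step 18, [84, 84, 84, 84, 84, 83, 84, 84, 84, 84, 83, 83, 84, 84, 84, 83, 83, 83], reappears at step 22: the system is in a cycle of period 4 from step 18 on.  Therefore the state at step 2789 equals the state at step 18 + ((2789 - 18) mod 4) = 21, which is [71, 71, 71, 71, 71, 71, 71, 71, 71, 71, 71, 70, 71, 71, 71, 71, 70, 70].

Derivation:
t=0: [110, 117, 49, 64, 16, 98, 81, 60, 38, 100, 68, 23, 127, 136, 49, 44, 104, 56]
t=1: [49, 50, 52, 51, 57, 30, 51, 47, 56, 60, 47, 56, 36, 39, 41, 52, 61, 44]
t=2: [59, 58, 61, 64, 54, 58, 53, 57, 60, 63, 65, 52, 50, 47, 55, 63, 60, 64]
t=3: [66, 69, 71, 71, 71, 63, 64, 64, 69, 74, 69, 70, 58, 61, 66, 71, 74, 68]
t=4: [78, 79, 82, 83, 80, 81, 74, 77, 80, 82, 82, 79, 72, 73, 78, 82, 82, 82]
t=5: [79, 76, 74, 73, 73, 75, 81, 79, 75, 73, 74, 74, 83, 81, 77, 74, 73, 74]
t=6: [77, 79, 82, 83, 83, 82, 75, 77, 80, 83, 83, 82, 73, 75, 79, 82, 83, 83]
t=7: [79, 77, 74, 72, 72, 72, 80, 78, 75, 72, 72, 72, 81, 80, 76, 73, 72, 72]
t=8: [77, 79, 82, 84, 85, 85, 76, 78, 81, 84, 85, 85, 75, 77, 80, 83, 84, 85]
t=9: [78, 76, 73, 71, 70, 70, 79, 77, 74, 71, 70, 70, 79, 78, 75, 72, 70, 70]
t=10: [78, 80, 82, 83, 83, 83, 77, 79, 82, 83, 83, 83, 77, 78, 81, 83, 83, 83]
t=11: [77, 76, 73, 72, 72, 72, 78, 76, 73, 72, 72, 72, 78, 77, 74, 72, 72, 72]
t=12: [79, 80, 83, 84, 85, 85, 78, 80, 83, 84, 85, 85, 78, 80, 82, 84, 85, 85]
t=13: [77, 75, 72, 71, 70, 70, 77, 75, 72, 71, 70, 70, 77, 75, 73, 71, 70, 70]
t=14: [79, 81, 83, 84, 83, 83, 79, 81, 83, 84, 83, 83, 79, 81, 83, 83, 83, 83]
t=15: [75, 74, 72, 71, 71, 72, 76, 74, 72, 71, 71, 72, 75, 74, 72, 71, 72, 72]
t=16: [81, 83, 84, 84, 84, 84, 81, 82, 84, 84, 84, 84, 81, 83, 84, 84, 84, 85]
t=17: [73, 72, 71, 71, 71, 71, 73, 72, 71, 71, 71, 70, 73, 72, 71, 71, 70, 70]
t=18: [84, 84, 84, 84, 84, 83, 84, 84, 84, 84, 83, 83, 84, 84, 84, 83, 83, 83]
t=19: [71, 71, 71, 71, 71, 71, 71, 71, 71, 71, 71, 72, 71, 71, 71, 71, 72, 72]
t=20: [84, 84, 84, 84, 84, 84, 84, 84, 84, 84, 84, 84, 84, 84, 84, 84, 84, 85]
t=21: [71, 71, 71, 71, 71, 71, 71, 71, 71, 71, 71, 70, 71, 71, 71, 71, 70, 70]
t=22: [84, 84, 84, 84, 84, 83, 84, 84, 84, 84, 83, 83, 84, 84, 84, 83, 83, 83]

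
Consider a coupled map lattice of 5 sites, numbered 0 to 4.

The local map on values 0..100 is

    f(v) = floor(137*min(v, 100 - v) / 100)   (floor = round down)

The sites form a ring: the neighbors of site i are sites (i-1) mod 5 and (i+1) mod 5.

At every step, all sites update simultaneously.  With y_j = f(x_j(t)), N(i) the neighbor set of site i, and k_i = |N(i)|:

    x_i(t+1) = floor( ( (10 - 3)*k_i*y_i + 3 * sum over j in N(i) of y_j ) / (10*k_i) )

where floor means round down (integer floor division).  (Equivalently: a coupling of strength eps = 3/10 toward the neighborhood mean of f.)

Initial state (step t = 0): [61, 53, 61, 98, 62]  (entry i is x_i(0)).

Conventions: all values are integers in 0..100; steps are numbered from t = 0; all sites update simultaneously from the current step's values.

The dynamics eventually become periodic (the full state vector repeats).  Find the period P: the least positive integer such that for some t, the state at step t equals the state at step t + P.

Answer: 8
Key observation: The state at step 10, [66, 67, 66, 64, 63], reappears at step 18 — and no state repeats earlier — so the cycle the system enters has period 8.

Derivation:
t=0: [61, 53, 61, 98, 62]
t=1: [54, 60, 47, 17, 44]
t=2: [61, 56, 56, 34, 54]
t=3: [55, 58, 57, 50, 58]
t=4: [59, 57, 59, 64, 59]
t=5: [56, 57, 55, 51, 54]
t=6: [60, 58, 61, 65, 63]
t=7: [53, 55, 52, 48, 50]
t=8: [64, 62, 64, 65, 66]
t=9: [49, 51, 49, 47, 46]
t=10: [66, 67, 66, 64, 63]
t=11: [46, 45, 46, 48, 49]
t=12: [63, 61, 63, 65, 66]
t=13: [49, 52, 50, 47, 46]
t=14: [66, 65, 66, 64, 63]
t=15: [46, 46, 46, 48, 49]
t=16: [63, 63, 63, 65, 66]
t=17: [49, 50, 49, 47, 46]
t=18: [66, 67, 66, 64, 63]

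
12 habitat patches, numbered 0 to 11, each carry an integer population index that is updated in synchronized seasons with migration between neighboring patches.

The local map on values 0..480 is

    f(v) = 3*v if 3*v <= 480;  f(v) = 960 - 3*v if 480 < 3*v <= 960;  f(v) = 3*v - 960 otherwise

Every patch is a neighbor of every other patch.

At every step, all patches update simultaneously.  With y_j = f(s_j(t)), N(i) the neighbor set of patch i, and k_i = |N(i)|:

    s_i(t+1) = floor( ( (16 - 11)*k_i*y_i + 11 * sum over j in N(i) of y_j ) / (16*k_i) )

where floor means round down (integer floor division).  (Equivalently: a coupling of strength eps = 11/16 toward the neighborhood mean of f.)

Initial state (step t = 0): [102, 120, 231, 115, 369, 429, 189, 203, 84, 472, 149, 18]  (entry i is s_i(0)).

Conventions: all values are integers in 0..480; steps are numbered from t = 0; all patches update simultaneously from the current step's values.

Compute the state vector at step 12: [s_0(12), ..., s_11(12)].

Answer: [96, 98, 96, 98, 95, 97, 96, 98, 96, 96, 96, 96]

Derivation:
t=0: [102, 120, 231, 115, 369, 429, 189, 203, 84, 472, 149, 18]
t=1: [308, 321, 298, 317, 268, 313, 329, 319, 294, 345, 343, 245]
t=2: [57, 48, 64, 50, 87, 53, 54, 48, 67, 66, 65, 104]
t=3: [185, 179, 191, 180, 208, 182, 183, 179, 193, 192, 191, 221]
t=4: [393, 397, 388, 396, 375, 395, 394, 397, 387, 387, 388, 366]
t=5: [209, 212, 205, 211, 195, 210, 209, 212, 204, 204, 205, 188]
t=6: [341, 339, 344, 339, 351, 340, 341, 339, 345, 345, 344, 357]
t=7: [69, 67, 71, 67, 76, 68, 69, 67, 72, 72, 71, 81]
t=8: [211, 209, 212, 209, 216, 210, 211, 209, 213, 213, 212, 220]
t=9: [324, 326, 323, 326, 320, 325, 324, 326, 323, 323, 323, 317]
t=10: [11, 13, 10, 13, 8, 12, 11, 13, 10, 10, 10, 10]
t=11: [32, 34, 32, 34, 30, 33, 32, 34, 32, 32, 32, 32]
t=12: [96, 98, 96, 98, 95, 97, 96, 98, 96, 96, 96, 96]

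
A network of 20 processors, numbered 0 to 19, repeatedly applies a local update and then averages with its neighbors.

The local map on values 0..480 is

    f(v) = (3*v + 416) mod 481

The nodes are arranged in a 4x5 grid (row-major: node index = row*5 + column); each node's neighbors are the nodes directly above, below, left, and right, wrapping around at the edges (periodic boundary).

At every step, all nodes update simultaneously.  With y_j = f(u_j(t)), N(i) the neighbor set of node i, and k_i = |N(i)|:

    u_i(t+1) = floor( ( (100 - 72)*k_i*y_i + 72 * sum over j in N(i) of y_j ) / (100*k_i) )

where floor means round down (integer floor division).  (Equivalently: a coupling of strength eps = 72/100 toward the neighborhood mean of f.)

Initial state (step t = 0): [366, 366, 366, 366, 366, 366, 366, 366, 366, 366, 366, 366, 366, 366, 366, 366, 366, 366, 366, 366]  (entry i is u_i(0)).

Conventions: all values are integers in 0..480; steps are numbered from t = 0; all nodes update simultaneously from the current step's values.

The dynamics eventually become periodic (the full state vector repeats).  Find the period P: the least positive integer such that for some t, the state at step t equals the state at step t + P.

Answer: 18
Key observation: The state at step 0, [366, 366, 366, 366, 366, 366, 366, 366, 366, 366, 366, 366, 366, 366, 366, 366, 366, 366, 366, 366], reappears at step 18 — and no state repeats earlier — so the cycle the system enters has period 18.

Derivation:
t=0: [366, 366, 366, 366, 366, 366, 366, 366, 366, 366, 366, 366, 366, 366, 366, 366, 366, 366, 366, 366]
t=1: [71, 71, 71, 71, 71, 71, 71, 71, 71, 71, 71, 71, 71, 71, 71, 71, 71, 71, 71, 71]
t=2: [148, 148, 148, 148, 148, 148, 148, 148, 148, 148, 148, 148, 148, 148, 148, 148, 148, 148, 148, 148]
t=3: [379, 379, 379, 379, 379, 379, 379, 379, 379, 379, 379, 379, 379, 379, 379, 379, 379, 379, 379, 379]
t=4: [110, 110, 110, 110, 110, 110, 110, 110, 110, 110, 110, 110, 110, 110, 110, 110, 110, 110, 110, 110]
t=5: [265, 265, 265, 265, 265, 265, 265, 265, 265, 265, 265, 265, 265, 265, 265, 265, 265, 265, 265, 265]
t=6: [249, 249, 249, 249, 249, 249, 249, 249, 249, 249, 249, 249, 249, 249, 249, 249, 249, 249, 249, 249]
t=7: [201, 201, 201, 201, 201, 201, 201, 201, 201, 201, 201, 201, 201, 201, 201, 201, 201, 201, 201, 201]
t=8: [57, 57, 57, 57, 57, 57, 57, 57, 57, 57, 57, 57, 57, 57, 57, 57, 57, 57, 57, 57]
t=9: [106, 106, 106, 106, 106, 106, 106, 106, 106, 106, 106, 106, 106, 106, 106, 106, 106, 106, 106, 106]
t=10: [253, 253, 253, 253, 253, 253, 253, 253, 253, 253, 253, 253, 253, 253, 253, 253, 253, 253, 253, 253]
t=11: [213, 213, 213, 213, 213, 213, 213, 213, 213, 213, 213, 213, 213, 213, 213, 213, 213, 213, 213, 213]
t=12: [93, 93, 93, 93, 93, 93, 93, 93, 93, 93, 93, 93, 93, 93, 93, 93, 93, 93, 93, 93]
t=13: [214, 214, 214, 214, 214, 214, 214, 214, 214, 214, 214, 214, 214, 214, 214, 214, 214, 214, 214, 214]
t=14: [96, 96, 96, 96, 96, 96, 96, 96, 96, 96, 96, 96, 96, 96, 96, 96, 96, 96, 96, 96]
t=15: [223, 223, 223, 223, 223, 223, 223, 223, 223, 223, 223, 223, 223, 223, 223, 223, 223, 223, 223, 223]
t=16: [123, 123, 123, 123, 123, 123, 123, 123, 123, 123, 123, 123, 123, 123, 123, 123, 123, 123, 123, 123]
t=17: [304, 304, 304, 304, 304, 304, 304, 304, 304, 304, 304, 304, 304, 304, 304, 304, 304, 304, 304, 304]
t=18: [366, 366, 366, 366, 366, 366, 366, 366, 366, 366, 366, 366, 366, 366, 366, 366, 366, 366, 366, 366]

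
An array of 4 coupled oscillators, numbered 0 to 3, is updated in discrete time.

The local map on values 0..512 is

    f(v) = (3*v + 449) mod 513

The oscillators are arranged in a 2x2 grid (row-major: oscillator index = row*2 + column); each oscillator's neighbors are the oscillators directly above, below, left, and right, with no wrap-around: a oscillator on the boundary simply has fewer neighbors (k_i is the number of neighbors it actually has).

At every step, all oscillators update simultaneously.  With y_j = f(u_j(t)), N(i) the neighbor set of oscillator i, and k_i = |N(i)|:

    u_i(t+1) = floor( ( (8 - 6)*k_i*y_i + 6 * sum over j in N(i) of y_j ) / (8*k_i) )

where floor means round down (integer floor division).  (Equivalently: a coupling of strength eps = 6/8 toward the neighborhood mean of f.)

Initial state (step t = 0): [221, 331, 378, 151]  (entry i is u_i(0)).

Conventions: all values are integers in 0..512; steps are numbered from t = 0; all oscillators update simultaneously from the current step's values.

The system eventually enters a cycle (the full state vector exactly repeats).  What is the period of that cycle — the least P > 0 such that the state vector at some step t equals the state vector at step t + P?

Simulating step by step:
t=0: [221, 331, 378, 151]
t=1: [194, 282, 189, 269]
t=2: [290, 155, 213, 347]
t=3: [246, 384, 299, 289]
t=4: [183, 184, 249, 215]
t=5: [368, 329, 249, 263]
t=6: [221, 187, 127, 270]
t=7: [326, 243, 198, 363]
t=8: [163, 380, 346, 191]
t=9: [297, 362, 465, 318]
t=10: [383, 386, 335, 399]
t=11: [200, 79, 169, 212]
t=12: [236, 74, 141, 245]
t=13: [226, 147, 198, 233]
t=14: [173, 177, 87, 178]
t=15: [362, 463, 396, 366]
t=16: [276, 268, 218, 150]
t=17: [176, 295, 258, 210]
t=18: [305, 270, 243, 202]
t=19: [228, 195, 175, 151]
t=20: [202, 188, 301, 273]
t=21: [317, 226, 183, 370]
t=22: [313, 173, 269, 224]
t=23: [347, 285, 228, 280]
t=24: [260, 342, 299, 210]
t=25: [339, 208, 176, 301]
t=26: [301, 299, 403, 273]
t=27: [246, 293, 242, 225]
t=28: [209, 172, 134, 193]
t=29: [308, 132, 104, 296]
t=30: [304, 329, 308, 295]
t=31: [367, 343, 327, 360]
t=32: [323, 305, 293, 446]
t=33: [338, 324, 315, 302]
t=34: [395, 386, 379, 368]
t=35: [66, 57, 52, 46]
t=36: [108, 104, 101, 93]
t=37: [247, 240, 237, 236]
t=38: [144, 146, 144, 136]
t=39: [370, 360, 359, 364]
t=40: [381, 134, 133, 376]
t=41: [265, 118, 117, 261]
t=42: [270, 231, 230, 267]
t=43: [144, 200, 199, 141]
t=44: [108, 278, 277, 105]
t=45: [256, 255, 255, 254]
t=46: [188, 188, 188, 187]
t=47: [500, 498, 498, 499]
t=48: [405, 407, 407, 404]
t=49: [129, 125, 125, 128]
t=50: [314, 318, 318, 313]
t=51: [374, 366, 366, 373]
t=52: [14, 24, 24, 13]
t=53: [128, 369, 369, 128]
t=54: [92, 244, 244, 92]
t=55: [169, 197, 197, 169]
t=56: [121, 335, 335, 121]
t=57: [395, 331, 331, 395]
t=58: [335, 175, 175, 335]
t=59: [452, 436, 436, 452]
t=60: [230, 254, 254, 230]
t=61: [167, 131, 131, 167]
t=62: [356, 410, 410, 356]
t=63: [227, 403, 403, 227]
t=64: [115, 107, 107, 115]
t=65: [263, 275, 275, 263]
t=66: [239, 221, 221, 239]
t=67: [99, 126, 126, 99]
t=68: [293, 253, 253, 293]
t=69: [212, 272, 272, 212]
t=70: [194, 104, 104, 194]
t=71: [187, 65, 65, 187]
t=72: [222, 405, 405, 222]
t=73: [116, 98, 98, 116]
t=74: [243, 270, 270, 243]
t=75: [212, 172, 172, 212]
t=76: [353, 157, 157, 353]
t=77: [425, 463, 463, 425]
t=78: [270, 213, 213, 270]
t=79: [104, 190, 190, 104]
t=80: [441, 312, 312, 441]
t=81: [327, 264, 264, 327]
t=82: [262, 356, 356, 262]
t=83: [420, 279, 279, 420]
t=84: [237, 192, 192, 237]
t=85: [417, 228, 228, 417]
t=86: [120, 147, 147, 120]
t=87: [356, 316, 316, 356]
t=88: [401, 461, 461, 401]
t=89: [248, 158, 158, 248]
t=90: [349, 227, 227, 349]
t=91: [195, 378, 378, 195]
t=92: [35, 17, 17, 35]
t=93: [385, 155, 155, 385]
t=94: [317, 149, 149, 317]
t=95: [380, 376, 376, 380]
t=96: [41, 47, 47, 41]
t=97: [72, 63, 63, 72]
t=98: [131, 145, 145, 131]
t=99: [360, 339, 339, 360]
t=100: [455, 487, 487, 455]
t=101: [347, 299, 299, 347]
t=102: [356, 428, 428, 356]
t=103: [268, 416, 416, 268]
t=104: [175, 209, 209, 175]
t=105: [152, 358, 358, 152]
t=106: [470, 418, 418, 470]
t=107: [203, 281, 281, 203]
t=108: [207, 90, 90, 207]
t=109: [165, 84, 84, 165]
t=110: [248, 370, 370, 248]
t=111: [56, 130, 130, 56]
t=112: [270, 159, 159, 270]
t=113: [368, 278, 278, 368]
t=114: [196, 74, 74, 196]
t=115: [121, 47, 47, 121]
t=116: [132, 243, 243, 132]
t=117: [197, 287, 287, 197]
t=118: [216, 81, 81, 216]
t=119: [152, 98, 98, 152]
t=120: [270, 351, 351, 270]
t=121: [415, 293, 293, 415]
t=122: [265, 191, 191, 265]
t=123: [436, 290, 290, 436]
t=124: [274, 236, 236, 274]
t=125: [159, 216, 216, 159]
t=126: [156, 327, 327, 156]
t=127: [404, 404, 404, 404]
t=128: [122, 122, 122, 122]
t=129: [302, 302, 302, 302]
t=130: [329, 329, 329, 329]
t=131: [410, 410, 410, 410]
t=132: [140, 140, 140, 140]
t=133: [356, 356, 356, 356]
t=134: [491, 491, 491, 491]
t=135: [383, 383, 383, 383]
t=136: [59, 59, 59, 59]
t=137: [113, 113, 113, 113]
t=138: [275, 275, 275, 275]
t=139: [248, 248, 248, 248]
t=140: [167, 167, 167, 167]
t=141: [437, 437, 437, 437]
t=142: [221, 221, 221, 221]
t=143: [86, 86, 86, 86]
t=144: [194, 194, 194, 194]
t=145: [5, 5, 5, 5]
t=146: [464, 464, 464, 464]
t=147: [302, 302, 302, 302]

Answer: 18
Key observation: The state at step 129, [302, 302, 302, 302], reappears at step 147 — and no state repeats earlier — so the cycle the system enters has period 18.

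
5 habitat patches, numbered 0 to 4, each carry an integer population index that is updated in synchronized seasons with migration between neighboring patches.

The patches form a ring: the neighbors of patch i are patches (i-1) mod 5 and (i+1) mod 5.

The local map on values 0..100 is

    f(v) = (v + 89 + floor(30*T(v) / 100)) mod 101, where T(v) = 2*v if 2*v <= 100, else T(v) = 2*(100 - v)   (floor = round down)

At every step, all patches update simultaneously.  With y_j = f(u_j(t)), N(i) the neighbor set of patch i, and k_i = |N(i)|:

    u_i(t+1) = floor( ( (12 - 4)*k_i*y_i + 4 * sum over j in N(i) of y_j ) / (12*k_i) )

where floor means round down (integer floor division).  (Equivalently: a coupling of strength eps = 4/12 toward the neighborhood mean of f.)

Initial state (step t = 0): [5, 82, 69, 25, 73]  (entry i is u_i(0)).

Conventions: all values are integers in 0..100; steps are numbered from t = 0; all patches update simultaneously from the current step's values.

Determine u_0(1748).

Simulating step by step:
t=0: [5, 82, 69, 25, 73]
t=1: [90, 82, 68, 44, 72]
t=2: [82, 79, 73, 63, 74]
t=3: [79, 78, 76, 74, 76]
t=4: [78, 78, 78, 77, 78]
t=5: [79, 79, 78, 78, 78]
t=6: [79, 79, 79, 79, 79]
t=7: [79, 79, 79, 79, 79]

Answer: u_0(1748) = 79
Key observation: The state at step 6, [79, 79, 79, 79, 79], reappears at step 7: the system is in a cycle of period 1 from step 6 on.  Therefore the state at step 1748 equals the state at step 6 + ((1748 - 6) mod 1) = 6, which is [79, 79, 79, 79, 79].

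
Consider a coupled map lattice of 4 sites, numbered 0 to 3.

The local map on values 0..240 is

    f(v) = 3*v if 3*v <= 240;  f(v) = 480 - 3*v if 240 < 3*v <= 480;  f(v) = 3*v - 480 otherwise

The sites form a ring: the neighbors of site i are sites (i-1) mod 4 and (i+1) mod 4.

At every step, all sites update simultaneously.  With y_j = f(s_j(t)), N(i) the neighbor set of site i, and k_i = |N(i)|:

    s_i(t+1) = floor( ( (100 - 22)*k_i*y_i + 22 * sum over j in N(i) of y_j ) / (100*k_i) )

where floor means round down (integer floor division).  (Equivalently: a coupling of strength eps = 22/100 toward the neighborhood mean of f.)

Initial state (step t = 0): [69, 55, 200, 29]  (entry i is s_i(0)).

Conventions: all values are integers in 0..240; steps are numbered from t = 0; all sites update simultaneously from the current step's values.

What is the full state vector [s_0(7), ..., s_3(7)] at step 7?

Simulating step by step:
t=0: [69, 55, 200, 29]
t=1: [189, 164, 121, 103]
t=2: [87, 31, 111, 155]
t=3: [182, 112, 126, 51]
t=4: [84, 130, 112, 137]
t=5: [195, 111, 129, 94]
t=6: [119, 136, 110, 176]
t=7: [109, 86, 130, 67]

Answer: [109, 86, 130, 67]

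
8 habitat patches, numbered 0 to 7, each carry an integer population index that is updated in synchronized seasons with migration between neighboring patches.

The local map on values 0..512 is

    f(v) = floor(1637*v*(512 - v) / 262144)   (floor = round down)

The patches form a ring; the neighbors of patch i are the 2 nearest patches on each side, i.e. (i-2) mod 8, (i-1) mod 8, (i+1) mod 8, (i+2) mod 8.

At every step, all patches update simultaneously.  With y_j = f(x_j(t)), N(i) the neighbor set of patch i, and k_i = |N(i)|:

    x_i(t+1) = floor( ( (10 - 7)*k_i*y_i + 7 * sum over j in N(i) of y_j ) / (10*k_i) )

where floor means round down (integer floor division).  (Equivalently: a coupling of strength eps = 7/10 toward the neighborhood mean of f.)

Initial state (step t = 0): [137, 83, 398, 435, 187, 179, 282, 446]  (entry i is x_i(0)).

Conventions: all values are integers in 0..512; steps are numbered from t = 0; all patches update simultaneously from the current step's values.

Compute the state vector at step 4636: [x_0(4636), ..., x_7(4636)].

Answer: [408, 408, 408, 408, 408, 408, 408, 408]
Key observation: The state at step 8, [408, 408, 408, 408, 408, 408, 408, 408], reappears at step 10: the system is in a cycle of period 2 from step 8 on.  Therefore the state at step 4636 equals the state at step 8 + ((4636 - 8) mod 2) = 8, which is [408, 408, 408, 408, 408, 408, 408, 408].

Derivation:
t=0: [137, 83, 398, 435, 187, 179, 282, 446]
t=1: [287, 240, 282, 282, 335, 317, 340, 285]
t=2: [397, 404, 398, 395, 384, 385, 382, 394]
t=3: [287, 282, 286, 290, 299, 300, 300, 292]
t=4: [401, 403, 402, 400, 398, 398, 398, 400]
t=5: [277, 276, 277, 279, 281, 281, 281, 279]
t=6: [405, 405, 405, 405, 405, 405, 405, 405]
t=7: [270, 270, 270, 270, 270, 270, 270, 270]
t=8: [408, 408, 408, 408, 408, 408, 408, 408]
t=9: [264, 264, 264, 264, 264, 264, 264, 264]
t=10: [408, 408, 408, 408, 408, 408, 408, 408]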